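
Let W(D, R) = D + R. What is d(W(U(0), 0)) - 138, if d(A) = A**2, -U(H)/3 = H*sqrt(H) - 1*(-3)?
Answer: -57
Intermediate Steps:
U(H) = -9 - 3*H**(3/2) (U(H) = -3*(H*sqrt(H) - 1*(-3)) = -3*(H**(3/2) + 3) = -3*(3 + H**(3/2)) = -9 - 3*H**(3/2))
d(W(U(0), 0)) - 138 = ((-9 - 3*0**(3/2)) + 0)**2 - 138 = ((-9 - 3*0) + 0)**2 - 138 = ((-9 + 0) + 0)**2 - 138 = (-9 + 0)**2 - 138 = (-9)**2 - 138 = 81 - 138 = -57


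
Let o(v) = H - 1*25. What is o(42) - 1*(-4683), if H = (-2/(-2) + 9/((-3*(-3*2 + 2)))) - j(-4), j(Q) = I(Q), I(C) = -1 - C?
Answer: 18627/4 ≈ 4656.8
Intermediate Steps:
j(Q) = -1 - Q
H = -5/4 (H = (-2/(-2) + 9/((-3*(-3*2 + 2)))) - (-1 - 1*(-4)) = (-2*(-1/2) + 9/((-3*(-6 + 2)))) - (-1 + 4) = (1 + 9/((-3*(-4)))) - 1*3 = (1 + 9/12) - 3 = (1 + 9*(1/12)) - 3 = (1 + 3/4) - 3 = 7/4 - 3 = -5/4 ≈ -1.2500)
o(v) = -105/4 (o(v) = -5/4 - 1*25 = -5/4 - 25 = -105/4)
o(42) - 1*(-4683) = -105/4 - 1*(-4683) = -105/4 + 4683 = 18627/4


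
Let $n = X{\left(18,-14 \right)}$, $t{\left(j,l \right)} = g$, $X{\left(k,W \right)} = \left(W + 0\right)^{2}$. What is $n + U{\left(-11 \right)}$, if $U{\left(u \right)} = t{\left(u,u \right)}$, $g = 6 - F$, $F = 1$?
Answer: $201$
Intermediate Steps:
$g = 5$ ($g = 6 - 1 = 5$)
$X{\left(k,W \right)} = W^{2}$
$t{\left(j,l \right)} = 5$
$n = 196$ ($n = \left(-14\right)^{2} = 196$)
$U{\left(u \right)} = 5$
$n + U{\left(-11 \right)} = 196 + 5 = 201$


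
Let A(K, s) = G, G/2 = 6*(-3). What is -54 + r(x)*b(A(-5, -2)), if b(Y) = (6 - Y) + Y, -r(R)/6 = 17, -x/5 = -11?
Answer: -666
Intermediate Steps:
x = 55 (x = -5*(-11) = 55)
r(R) = -102 (r(R) = -6*17 = -102)
G = -36 (G = 2*(6*(-3)) = 2*(-18) = -36)
A(K, s) = -36
b(Y) = 6
-54 + r(x)*b(A(-5, -2)) = -54 - 102*6 = -54 - 612 = -666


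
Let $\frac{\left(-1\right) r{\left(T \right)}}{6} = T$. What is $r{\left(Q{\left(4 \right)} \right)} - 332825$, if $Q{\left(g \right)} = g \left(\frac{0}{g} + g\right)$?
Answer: $-332921$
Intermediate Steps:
$Q{\left(g \right)} = g^{2}$ ($Q{\left(g \right)} = g \left(0 + g\right) = g g = g^{2}$)
$r{\left(T \right)} = - 6 T$
$r{\left(Q{\left(4 \right)} \right)} - 332825 = - 6 \cdot 4^{2} - 332825 = \left(-6\right) 16 - 332825 = -96 - 332825 = -332921$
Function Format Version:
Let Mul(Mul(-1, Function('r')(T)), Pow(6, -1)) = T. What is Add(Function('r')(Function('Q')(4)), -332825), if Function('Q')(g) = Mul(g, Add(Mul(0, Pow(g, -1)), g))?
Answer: -332921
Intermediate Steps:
Function('Q')(g) = Pow(g, 2) (Function('Q')(g) = Mul(g, Add(0, g)) = Mul(g, g) = Pow(g, 2))
Function('r')(T) = Mul(-6, T)
Add(Function('r')(Function('Q')(4)), -332825) = Add(Mul(-6, Pow(4, 2)), -332825) = Add(Mul(-6, 16), -332825) = Add(-96, -332825) = -332921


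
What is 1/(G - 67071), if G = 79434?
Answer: 1/12363 ≈ 8.0887e-5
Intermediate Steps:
1/(G - 67071) = 1/(79434 - 67071) = 1/12363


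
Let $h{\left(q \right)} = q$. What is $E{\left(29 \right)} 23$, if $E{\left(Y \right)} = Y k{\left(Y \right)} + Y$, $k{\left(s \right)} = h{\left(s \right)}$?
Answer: $20010$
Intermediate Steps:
$k{\left(s \right)} = s$
$E{\left(Y \right)} = Y + Y^{2}$ ($E{\left(Y \right)} = Y Y + Y = Y^{2} + Y = Y + Y^{2}$)
$E{\left(29 \right)} 23 = 29 \left(1 + 29\right) 23 = 29 \cdot 30 \cdot 23 = 870 \cdot 23 = 20010$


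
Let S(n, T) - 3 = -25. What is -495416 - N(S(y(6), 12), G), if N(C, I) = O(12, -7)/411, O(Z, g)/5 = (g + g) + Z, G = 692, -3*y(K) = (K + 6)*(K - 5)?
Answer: -203615966/411 ≈ -4.9542e+5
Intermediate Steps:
y(K) = -(-5 + K)*(6 + K)/3 (y(K) = -(K + 6)*(K - 5)/3 = -(6 + K)*(-5 + K)/3 = -(-5 + K)*(6 + K)/3)
S(n, T) = -22 (S(n, T) = 3 - 25 = -22)
O(Z, g) = 5*Z + 10*g (O(Z, g) = 5*((g + g) + Z) = 5*(2*g + Z) = 5*(Z + 2*g) = 5*Z + 10*g)
N(C, I) = -10/411 (N(C, I) = (5*12 + 10*(-7))/411 = (60 - 70)*(1/411) = -10*1/411 = -10/411)
-495416 - N(S(y(6), 12), G) = -495416 - 1*(-10/411) = -495416 + 10/411 = -203615966/411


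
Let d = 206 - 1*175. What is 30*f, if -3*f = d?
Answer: -310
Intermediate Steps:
d = 31 (d = 206 - 175 = 31)
f = -31/3 (f = -⅓*31 = -31/3 ≈ -10.333)
30*f = 30*(-31/3) = -310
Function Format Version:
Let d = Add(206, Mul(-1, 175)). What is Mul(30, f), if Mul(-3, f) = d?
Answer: -310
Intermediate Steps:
d = 31 (d = Add(206, -175) = 31)
f = Rational(-31, 3) (f = Mul(Rational(-1, 3), 31) = Rational(-31, 3) ≈ -10.333)
Mul(30, f) = Mul(30, Rational(-31, 3)) = -310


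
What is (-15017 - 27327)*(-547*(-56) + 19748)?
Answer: -2133290720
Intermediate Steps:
(-15017 - 27327)*(-547*(-56) + 19748) = -42344*(30632 + 19748) = -42344*50380 = -2133290720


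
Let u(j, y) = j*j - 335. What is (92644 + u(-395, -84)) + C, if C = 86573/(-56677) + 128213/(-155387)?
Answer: 2187024286950714/8806868999 ≈ 2.4833e+5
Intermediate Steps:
u(j, y) = -335 + j² (u(j, y) = j² - 335 = -335 + j²)
C = -20719046952/8806868999 (C = 86573*(-1/56677) + 128213*(-1/155387) = -86573/56677 - 128213/155387 = -20719046952/8806868999 ≈ -2.3526)
(92644 + u(-395, -84)) + C = (92644 + (-335 + (-395)²)) - 20719046952/8806868999 = (92644 + (-335 + 156025)) - 20719046952/8806868999 = (92644 + 155690) - 20719046952/8806868999 = 248334 - 20719046952/8806868999 = 2187024286950714/8806868999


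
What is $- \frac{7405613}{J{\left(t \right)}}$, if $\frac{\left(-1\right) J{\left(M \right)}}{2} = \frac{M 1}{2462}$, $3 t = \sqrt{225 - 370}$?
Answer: $- \frac{27348928809 i \sqrt{145}}{145} \approx - 2.2712 \cdot 10^{9} i$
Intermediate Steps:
$t = \frac{i \sqrt{145}}{3}$ ($t = \frac{\sqrt{225 - 370}}{3} = \frac{\sqrt{-145}}{3} = \frac{i \sqrt{145}}{3} \approx 4.0139 i$)
$J{\left(M \right)} = - \frac{M}{1231}$ ($J{\left(M \right)} = - 2 \frac{M 1}{2462} = - 2 M \frac{1}{2462} = - 2 \frac{M}{2462} = - \frac{M}{1231}$)
$- \frac{7405613}{J{\left(t \right)}} = - \frac{7405613}{\left(- \frac{1}{1231}\right) \frac{i \sqrt{145}}{3}} = - \frac{7405613}{\left(- \frac{1}{3693}\right) i \sqrt{145}} = - 7405613 \frac{3693 i \sqrt{145}}{145} = - \frac{27348928809 i \sqrt{145}}{145}$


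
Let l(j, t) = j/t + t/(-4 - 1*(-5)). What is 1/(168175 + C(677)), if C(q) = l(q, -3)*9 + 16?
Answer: 1/166133 ≈ 6.0193e-6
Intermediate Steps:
l(j, t) = t + j/t (l(j, t) = j/t + t/(-4 + 5) = j/t + t/1 = j/t + t*1 = j/t + t = t + j/t)
C(q) = -11 - 3*q (C(q) = (-3 + q/(-3))*9 + 16 = (-3 + q*(-⅓))*9 + 16 = (-3 - q/3)*9 + 16 = (-27 - 3*q) + 16 = -11 - 3*q)
1/(168175 + C(677)) = 1/(168175 + (-11 - 3*677)) = 1/(168175 + (-11 - 2031)) = 1/(168175 - 2042) = 1/166133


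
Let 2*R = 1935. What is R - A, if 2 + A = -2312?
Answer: 6563/2 ≈ 3281.5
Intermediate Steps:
A = -2314 (A = -2 - 2312 = -2314)
R = 1935/2 (R = (½)*1935 = 1935/2 ≈ 967.50)
R - A = 1935/2 - 1*(-2314) = 1935/2 + 2314 = 6563/2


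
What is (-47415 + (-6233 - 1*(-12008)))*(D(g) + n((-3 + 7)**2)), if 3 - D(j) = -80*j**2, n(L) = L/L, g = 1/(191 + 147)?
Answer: -4757952960/28561 ≈ -1.6659e+5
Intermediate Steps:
g = 1/338 ≈ 0.0029586
n(L) = 1
D(j) = 3 + 80*j**2 (D(j) = 3 - (-80)*j**2 = 3 + 80*j**2)
(-47415 + (-6233 - 1*(-12008)))*(D(g) + n((-3 + 7)**2)) = (-47415 + (-6233 - 1*(-12008)))*((3 + 80*(1/338)**2) + 1) = (-47415 + (-6233 + 12008))*((3 + 80*(1/114244)) + 1) = (-47415 + 5775)*((3 + 20/28561) + 1) = -41640*(85703/28561 + 1) = -41640*114264/28561 = -4757952960/28561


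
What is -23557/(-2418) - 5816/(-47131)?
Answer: 1124328055/113962758 ≈ 9.8658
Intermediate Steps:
-23557/(-2418) - 5816/(-47131) = -23557*(-1/2418) - 5816*(-1/47131) = 23557/2418 + 5816/47131 = 1124328055/113962758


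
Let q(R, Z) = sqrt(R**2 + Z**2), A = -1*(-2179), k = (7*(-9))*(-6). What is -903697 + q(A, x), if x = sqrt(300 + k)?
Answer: -903697 + sqrt(4748719) ≈ -9.0152e+5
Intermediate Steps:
k = 378 (k = -63*(-6) = 378)
A = 2179
x = sqrt(678) (x = sqrt(300 + 378) = sqrt(678) ≈ 26.038)
-903697 + q(A, x) = -903697 + sqrt(2179**2 + (sqrt(678))**2) = -903697 + sqrt(4748041 + 678) = -903697 + sqrt(4748719)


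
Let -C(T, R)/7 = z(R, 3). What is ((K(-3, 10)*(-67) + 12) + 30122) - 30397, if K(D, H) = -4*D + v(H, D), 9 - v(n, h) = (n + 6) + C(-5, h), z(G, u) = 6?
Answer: -3412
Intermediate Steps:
C(T, R) = -42 (C(T, R) = -7*6 = -42)
v(n, h) = 45 - n (v(n, h) = 9 - ((n + 6) - 42) = 9 - ((6 + n) - 42) = 9 - (-36 + n) = 9 + (36 - n) = 45 - n)
K(D, H) = 45 - H - 4*D (K(D, H) = -4*D + (45 - H) = 45 - H - 4*D)
((K(-3, 10)*(-67) + 12) + 30122) - 30397 = (((45 - 1*10 - 4*(-3))*(-67) + 12) + 30122) - 30397 = (((45 - 10 + 12)*(-67) + 12) + 30122) - 30397 = ((47*(-67) + 12) + 30122) - 30397 = ((-3149 + 12) + 30122) - 30397 = (-3137 + 30122) - 30397 = 26985 - 30397 = -3412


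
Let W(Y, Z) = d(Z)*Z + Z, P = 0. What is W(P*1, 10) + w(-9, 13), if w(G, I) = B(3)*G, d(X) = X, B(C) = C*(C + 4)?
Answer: -79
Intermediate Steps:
B(C) = C*(4 + C)
W(Y, Z) = Z + Z**2 (W(Y, Z) = Z*Z + Z = Z**2 + Z = Z + Z**2)
w(G, I) = 21*G (w(G, I) = (3*(4 + 3))*G = (3*7)*G = 21*G)
W(P*1, 10) + w(-9, 13) = 10*(1 + 10) + 21*(-9) = 10*11 - 189 = 110 - 189 = -79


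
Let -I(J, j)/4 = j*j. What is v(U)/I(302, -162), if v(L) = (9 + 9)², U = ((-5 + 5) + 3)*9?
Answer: -1/324 ≈ -0.0030864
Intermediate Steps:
I(J, j) = -4*j² (I(J, j) = -4*j*j = -4*j²)
U = 27 (U = (0 + 3)*9 = 3*9 = 27)
v(L) = 324 (v(L) = 18² = 324)
v(U)/I(302, -162) = 324/((-4*(-162)²)) = 324/((-4*26244)) = 324/(-104976) = 324*(-1/104976) = -1/324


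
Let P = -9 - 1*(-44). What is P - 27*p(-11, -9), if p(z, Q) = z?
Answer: 332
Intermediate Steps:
P = 35 (P = -9 + 44 = 35)
P - 27*p(-11, -9) = 35 - 27*(-11) = 35 + 297 = 332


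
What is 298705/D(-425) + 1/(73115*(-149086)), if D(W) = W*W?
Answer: 130240432767073/78755555380250 ≈ 1.6537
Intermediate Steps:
D(W) = W²
298705/D(-425) + 1/(73115*(-149086)) = 298705/((-425)²) + 1/(73115*(-149086)) = 298705/180625 + (1/73115)*(-1/149086) = 298705*(1/180625) - 1/10900422890 = 59741/36125 - 1/10900422890 = 130240432767073/78755555380250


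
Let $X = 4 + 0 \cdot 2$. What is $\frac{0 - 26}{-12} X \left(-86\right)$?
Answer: $- \frac{2236}{3} \approx -745.33$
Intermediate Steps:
$X = 4$ ($X = 4 + 0 = 4$)
$\frac{0 - 26}{-12} X \left(-86\right) = \frac{0 - 26}{-12} \cdot 4 \left(-86\right) = \left(0 - 26\right) \left(- \frac{1}{12}\right) 4 \left(-86\right) = \left(-26\right) \left(- \frac{1}{12}\right) 4 \left(-86\right) = \frac{13}{6} \cdot 4 \left(-86\right) = \frac{26}{3} \left(-86\right) = - \frac{2236}{3}$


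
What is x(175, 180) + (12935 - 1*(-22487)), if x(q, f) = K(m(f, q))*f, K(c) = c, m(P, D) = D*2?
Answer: 98422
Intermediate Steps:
m(P, D) = 2*D
x(q, f) = 2*f*q (x(q, f) = (2*q)*f = 2*f*q)
x(175, 180) + (12935 - 1*(-22487)) = 2*180*175 + (12935 - 1*(-22487)) = 63000 + (12935 + 22487) = 63000 + 35422 = 98422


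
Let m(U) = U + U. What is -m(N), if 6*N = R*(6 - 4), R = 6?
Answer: -4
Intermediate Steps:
N = 2 (N = (6*(6 - 4))/6 = (6*2)/6 = (⅙)*12 = 2)
m(U) = 2*U
-m(N) = -2*2 = -1*4 = -4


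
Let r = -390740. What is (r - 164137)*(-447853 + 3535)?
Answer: 246541838886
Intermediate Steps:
(r - 164137)*(-447853 + 3535) = (-390740 - 164137)*(-447853 + 3535) = -554877*(-444318) = 246541838886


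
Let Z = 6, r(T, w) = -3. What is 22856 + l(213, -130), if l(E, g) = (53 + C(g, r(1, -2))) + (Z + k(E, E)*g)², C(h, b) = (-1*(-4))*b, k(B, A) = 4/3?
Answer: 458077/9 ≈ 50897.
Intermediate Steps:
k(B, A) = 4/3 (k(B, A) = 4*(⅓) = 4/3)
C(h, b) = 4*b
l(E, g) = 41 + (6 + 4*g/3)² (l(E, g) = (53 + 4*(-3)) + (6 + 4*g/3)² = (53 - 12) + (6 + 4*g/3)² = 41 + (6 + 4*g/3)²)
22856 + l(213, -130) = 22856 + (41 + 4*(9 + 2*(-130))²/9) = 22856 + (41 + 4*(9 - 260)²/9) = 22856 + (41 + (4/9)*(-251)²) = 22856 + (41 + (4/9)*63001) = 22856 + (41 + 252004/9) = 22856 + 252373/9 = 458077/9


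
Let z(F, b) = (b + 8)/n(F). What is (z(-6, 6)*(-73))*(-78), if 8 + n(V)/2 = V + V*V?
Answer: 19929/11 ≈ 1811.7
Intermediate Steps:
n(V) = -16 + 2*V + 2*V**2 (n(V) = -16 + 2*(V + V*V) = -16 + 2*(V + V**2) = -16 + (2*V + 2*V**2) = -16 + 2*V + 2*V**2)
z(F, b) = (8 + b)/(-16 + 2*F + 2*F**2) (z(F, b) = (b + 8)/(-16 + 2*F + 2*F**2) = (8 + b)/(-16 + 2*F + 2*F**2))
(z(-6, 6)*(-73))*(-78) = (((4 + (1/2)*6)/(-8 - 6 + (-6)**2))*(-73))*(-78) = (((4 + 3)/(-8 - 6 + 36))*(-73))*(-78) = ((7/22)*(-73))*(-78) = -511/22*(-78) = 19929/11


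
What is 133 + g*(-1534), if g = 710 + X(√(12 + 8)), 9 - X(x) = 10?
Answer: -1087473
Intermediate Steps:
X(x) = -1 (X(x) = 9 - 1*10 = 9 - 10 = -1)
g = 709 (g = 710 - 1 = 709)
133 + g*(-1534) = 133 + 709*(-1534) = 133 - 1087606 = -1087473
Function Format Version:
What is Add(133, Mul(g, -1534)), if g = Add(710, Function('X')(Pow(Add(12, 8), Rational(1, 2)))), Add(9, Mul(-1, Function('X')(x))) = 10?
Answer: -1087473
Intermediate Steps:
Function('X')(x) = -1 (Function('X')(x) = Add(9, Mul(-1, 10)) = Add(9, -10) = -1)
g = 709 (g = Add(710, -1) = 709)
Add(133, Mul(g, -1534)) = Add(133, Mul(709, -1534)) = Add(133, -1087606) = -1087473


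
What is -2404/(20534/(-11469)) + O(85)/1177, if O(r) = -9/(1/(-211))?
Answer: 16245310659/12084259 ≈ 1344.3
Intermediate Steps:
O(r) = 1899 (O(r) = -9/(-1/211) = -9*(-211) = 1899)
-2404/(20534/(-11469)) + O(85)/1177 = -2404/(20534/(-11469)) + 1899/1177 = -2404/(20534*(-1/11469)) + 1899*(1/1177) = -2404/(-20534/11469) + 1899/1177 = -2404*(-11469/20534) + 1899/1177 = 13785738/10267 + 1899/1177 = 16245310659/12084259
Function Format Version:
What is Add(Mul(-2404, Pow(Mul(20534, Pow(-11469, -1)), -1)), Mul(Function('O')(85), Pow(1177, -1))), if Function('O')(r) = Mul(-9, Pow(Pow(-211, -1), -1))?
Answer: Rational(16245310659, 12084259) ≈ 1344.3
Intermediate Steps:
Function('O')(r) = 1899 (Function('O')(r) = Mul(-9, Pow(Rational(-1, 211), -1)) = Mul(-9, -211) = 1899)
Add(Mul(-2404, Pow(Mul(20534, Pow(-11469, -1)), -1)), Mul(Function('O')(85), Pow(1177, -1))) = Add(Mul(-2404, Pow(Mul(20534, Pow(-11469, -1)), -1)), Mul(1899, Pow(1177, -1))) = Add(Mul(-2404, Pow(Mul(20534, Rational(-1, 11469)), -1)), Mul(1899, Rational(1, 1177))) = Add(Mul(-2404, Pow(Rational(-20534, 11469), -1)), Rational(1899, 1177)) = Add(Mul(-2404, Rational(-11469, 20534)), Rational(1899, 1177)) = Add(Rational(13785738, 10267), Rational(1899, 1177)) = Rational(16245310659, 12084259)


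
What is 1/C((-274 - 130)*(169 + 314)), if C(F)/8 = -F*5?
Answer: 1/7805280 ≈ 1.2812e-7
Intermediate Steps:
C(F) = -40*F (C(F) = 8*(-F*5) = 8*(-5*F) = -40*F)
1/C((-274 - 130)*(169 + 314)) = 1/(-40*(-274 - 130)*(169 + 314)) = 1/(-(-16160)*483) = 1/(-40*(-195132)) = 1/7805280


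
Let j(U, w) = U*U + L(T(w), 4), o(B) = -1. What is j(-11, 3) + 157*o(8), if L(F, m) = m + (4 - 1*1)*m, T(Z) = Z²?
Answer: -20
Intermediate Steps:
L(F, m) = 4*m (L(F, m) = m + (4 - 1)*m = m + 3*m = 4*m)
j(U, w) = 16 + U² (j(U, w) = U*U + 4*4 = U² + 16 = 16 + U²)
j(-11, 3) + 157*o(8) = (16 + (-11)²) + 157*(-1) = (16 + 121) - 157 = 137 - 157 = -20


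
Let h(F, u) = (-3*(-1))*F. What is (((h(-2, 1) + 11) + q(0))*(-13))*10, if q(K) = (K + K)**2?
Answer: -650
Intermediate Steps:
h(F, u) = 3*F
q(K) = 4*K**2 (q(K) = (2*K)**2 = 4*K**2)
(((h(-2, 1) + 11) + q(0))*(-13))*10 = (((3*(-2) + 11) + 4*0**2)*(-13))*10 = (((-6 + 11) + 4*0)*(-13))*10 = ((5 + 0)*(-13))*10 = (5*(-13))*10 = -65*10 = -650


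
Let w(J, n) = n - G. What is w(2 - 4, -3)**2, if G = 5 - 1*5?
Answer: 9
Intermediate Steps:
G = 0 (G = 5 - 5 = 0)
w(J, n) = n (w(J, n) = n - 1*0 = n + 0 = n)
w(2 - 4, -3)**2 = (-3)**2 = 9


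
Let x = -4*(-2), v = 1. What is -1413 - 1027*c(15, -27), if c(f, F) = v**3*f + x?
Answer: -25034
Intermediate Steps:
x = 8
c(f, F) = 8 + f (c(f, F) = 1**3*f + 8 = 1*f + 8 = f + 8 = 8 + f)
-1413 - 1027*c(15, -27) = -1413 - 1027*(8 + 15) = -1413 - 1027*23 = -1413 - 23621 = -25034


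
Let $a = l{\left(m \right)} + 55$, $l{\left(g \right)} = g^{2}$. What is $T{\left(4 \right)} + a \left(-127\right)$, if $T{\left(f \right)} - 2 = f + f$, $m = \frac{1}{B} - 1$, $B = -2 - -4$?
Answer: $- \frac{28027}{4} \approx -7006.8$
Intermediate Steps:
$B = 2$ ($B = -2 + 4 = 2$)
$m = - \frac{1}{2}$ ($m = \frac{1}{2} - 1 = - \frac{1}{2} \approx -0.5$)
$T{\left(f \right)} = 2 + 2 f$ ($T{\left(f \right)} = 2 + \left(f + f\right) = 2 + 2 f$)
$a = \frac{221}{4}$ ($a = \left(- \frac{1}{2}\right)^{2} + 55 = \frac{1}{4} + 55 = \frac{221}{4} \approx 55.25$)
$T{\left(4 \right)} + a \left(-127\right) = \left(2 + 2 \cdot 4\right) + \frac{221}{4} \left(-127\right) = \left(2 + 8\right) - \frac{28067}{4} = 10 - \frac{28067}{4} = - \frac{28027}{4}$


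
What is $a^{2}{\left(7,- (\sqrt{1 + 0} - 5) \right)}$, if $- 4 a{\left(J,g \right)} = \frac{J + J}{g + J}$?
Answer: $\frac{49}{484} \approx 0.10124$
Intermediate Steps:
$a{\left(J,g \right)} = - \frac{J}{2 \left(J + g\right)}$ ($a{\left(J,g \right)} = - \frac{\left(J + J\right) \frac{1}{g + J}}{4} = - \frac{2 J \frac{1}{J + g}}{4} = - \frac{J}{2 \left(J + g\right)}$)
$a^{2}{\left(7,- (\sqrt{1 + 0} - 5) \right)} = \left(\left(-1\right) 7 \frac{1}{2 \cdot 7 + 2 \left(- (\sqrt{1 + 0} - 5)\right)}\right)^{2} = \left(\left(-1\right) 7 \frac{1}{14 + 2 \left(- (\sqrt{1} - 5)\right)}\right)^{2} = \left(\left(-1\right) 7 \frac{1}{14 + 2 \left(- (1 - 5)\right)}\right)^{2} = \left(\left(-1\right) 7 \frac{1}{14 + 2 \left(\left(-1\right) \left(-4\right)\right)}\right)^{2} = \left(\left(-1\right) 7 \frac{1}{14 + 2 \cdot 4}\right)^{2} = \left(\left(-1\right) 7 \frac{1}{14 + 8}\right)^{2} = \left(\left(-1\right) 7 \cdot \frac{1}{22}\right)^{2} = \left(- \frac{7}{22}\right)^{2} = \frac{49}{484}$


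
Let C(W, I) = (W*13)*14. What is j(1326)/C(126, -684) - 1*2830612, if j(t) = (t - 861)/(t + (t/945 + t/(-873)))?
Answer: -41741652172041067/14746511416 ≈ -2.8306e+6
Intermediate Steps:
j(t) = 91665*(-861 + t)/(91657*t) (j(t) = (-861 + t)/(t + (t*(1/945) + t*(-1/873))) = (-861 + t)/(t + (t/945 - t/873)) = (-861 + t)/(t - 8*t/91665) = (-861 + t)/((91657*t/91665)) = (-861 + t)*(91665/(91657*t)) = 91665*(-861 + t)/(91657*t))
C(W, I) = 182*W (C(W, I) = (13*W)*14 = 182*W)
j(1326)/C(126, -684) - 1*2830612 = ((91665/91657)*(-861 + 1326)/1326)/((182*126)) - 1*2830612 = ((91665/91657)*(1/1326)*465)/22932 - 2830612 = (14208075/40512394)*(1/22932) - 2830612 = 225525/14746511416 - 2830612 = -41741652172041067/14746511416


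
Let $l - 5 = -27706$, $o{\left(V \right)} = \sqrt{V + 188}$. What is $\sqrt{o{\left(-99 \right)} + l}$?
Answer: $\sqrt{-27701 + \sqrt{89}} \approx 166.41 i$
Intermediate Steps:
$o{\left(V \right)} = \sqrt{188 + V}$
$l = -27701$ ($l = 5 - 27706 = -27701$)
$\sqrt{o{\left(-99 \right)} + l} = \sqrt{\sqrt{188 - 99} - 27701} = \sqrt{\sqrt{89} - 27701} = \sqrt{-27701 + \sqrt{89}}$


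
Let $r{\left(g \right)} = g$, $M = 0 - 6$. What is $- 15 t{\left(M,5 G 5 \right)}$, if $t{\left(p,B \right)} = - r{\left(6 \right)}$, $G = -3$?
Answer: $90$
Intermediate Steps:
$M = -6$ ($M = 0 - 6 = -6$)
$t{\left(p,B \right)} = -6$ ($t{\left(p,B \right)} = \left(-1\right) 6 = -6$)
$- 15 t{\left(M,5 G 5 \right)} = \left(-15\right) \left(-6\right) = 90$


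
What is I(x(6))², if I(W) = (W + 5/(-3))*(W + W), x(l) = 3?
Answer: 64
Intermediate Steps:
I(W) = 2*W*(-5/3 + W) (I(W) = (W + 5*(-⅓))*(2*W) = (W - 5/3)*(2*W) = (-5/3 + W)*(2*W) = 2*W*(-5/3 + W))
I(x(6))² = ((⅔)*3*(-5 + 3*3))² = ((⅔)*3*(-5 + 9))² = ((⅔)*3*4)² = 8² = 64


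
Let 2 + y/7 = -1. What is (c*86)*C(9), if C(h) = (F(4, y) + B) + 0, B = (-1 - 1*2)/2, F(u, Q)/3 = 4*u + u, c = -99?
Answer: -498069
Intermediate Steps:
y = -21 (y = -14 + 7*(-1) = -14 - 7 = -21)
F(u, Q) = 15*u (F(u, Q) = 3*(4*u + u) = 3*(5*u) = 15*u)
B = -3/2 (B = (-1 - 2)*(½) = -3*½ = -3/2 ≈ -1.5000)
C(h) = 117/2 (C(h) = (15*4 - 3/2) + 0 = (60 - 3/2) + 0 = 117/2 + 0 = 117/2)
(c*86)*C(9) = -99*86*(117/2) = -8514*117/2 = -498069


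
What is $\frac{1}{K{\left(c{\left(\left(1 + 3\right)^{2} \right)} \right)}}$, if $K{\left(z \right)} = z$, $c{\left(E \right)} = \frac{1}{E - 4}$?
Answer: $12$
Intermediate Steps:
$c{\left(E \right)} = \frac{1}{-4 + E}$
$\frac{1}{K{\left(c{\left(\left(1 + 3\right)^{2} \right)} \right)}} = \frac{1}{\frac{1}{-4 + \left(1 + 3\right)^{2}}} = \frac{1}{\frac{1}{-4 + 4^{2}}} = \frac{1}{\frac{1}{-4 + 16}} = \frac{1}{\frac{1}{12}} = 12$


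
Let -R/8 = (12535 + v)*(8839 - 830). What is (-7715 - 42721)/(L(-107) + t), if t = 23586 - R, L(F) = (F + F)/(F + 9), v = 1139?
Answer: -2471364/42931061693 ≈ -5.7566e-5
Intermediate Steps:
L(F) = 2*F/(9 + F) (L(F) = (2*F)/(9 + F) = 2*F/(9 + F))
R = -876120528 (R = -8*(12535 + 1139)*(8839 - 830) = -109392*8009 = -8*109515066 = -876120528)
t = 876144114 (t = 23586 - 1*(-876120528) = 23586 + 876120528 = 876144114)
(-7715 - 42721)/(L(-107) + t) = (-7715 - 42721)/(2*(-107)/(9 - 107) + 876144114) = -50436/(2*(-107)/(-98) + 876144114) = -50436/(2*(-107)*(-1/98) + 876144114) = -50436/(107/49 + 876144114) = -50436/42931061693/49 = -50436*49/42931061693 = -2471364/42931061693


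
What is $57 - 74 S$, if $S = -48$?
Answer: $3609$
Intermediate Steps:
$57 - 74 S = 57 - -3552 = 57 + 3552 = 3609$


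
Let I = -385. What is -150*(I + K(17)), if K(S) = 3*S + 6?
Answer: 49200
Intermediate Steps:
K(S) = 6 + 3*S
-150*(I + K(17)) = -150*(-385 + (6 + 3*17)) = -150*(-385 + (6 + 51)) = -150*(-385 + 57) = -150*(-328) = 49200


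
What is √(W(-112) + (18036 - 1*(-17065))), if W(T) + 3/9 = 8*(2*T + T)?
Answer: √291714/3 ≈ 180.04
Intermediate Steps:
W(T) = -⅓ + 24*T (W(T) = -⅓ + 8*(2*T + T) = -⅓ + 8*(3*T) = -⅓ + 24*T)
√(W(-112) + (18036 - 1*(-17065))) = √((-⅓ + 24*(-112)) + (18036 - 1*(-17065))) = √((-⅓ - 2688) + (18036 + 17065)) = √(-8065/3 + 35101) = √(97238/3) = √291714/3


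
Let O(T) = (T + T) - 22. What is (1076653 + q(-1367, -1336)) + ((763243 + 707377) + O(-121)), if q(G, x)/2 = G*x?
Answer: 6199633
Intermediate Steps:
q(G, x) = 2*G*x (q(G, x) = 2*(G*x) = 2*G*x)
O(T) = -22 + 2*T (O(T) = 2*T - 22 = -22 + 2*T)
(1076653 + q(-1367, -1336)) + ((763243 + 707377) + O(-121)) = (1076653 + 2*(-1367)*(-1336)) + ((763243 + 707377) + (-22 + 2*(-121))) = (1076653 + 3652624) + (1470620 + (-22 - 242)) = 4729277 + (1470620 - 264) = 4729277 + 1470356 = 6199633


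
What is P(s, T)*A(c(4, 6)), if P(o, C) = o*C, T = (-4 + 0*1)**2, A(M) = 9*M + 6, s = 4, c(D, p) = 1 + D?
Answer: 3264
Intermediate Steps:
A(M) = 6 + 9*M
T = 16 (T = (-4 + 0)**2 = (-4)**2 = 16)
P(o, C) = C*o
P(s, T)*A(c(4, 6)) = (16*4)*(6 + 9*(1 + 4)) = 64*(6 + 9*5) = 64*(6 + 45) = 64*51 = 3264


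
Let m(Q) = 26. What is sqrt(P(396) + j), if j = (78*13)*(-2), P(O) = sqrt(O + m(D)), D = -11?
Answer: sqrt(-2028 + sqrt(422)) ≈ 44.805*I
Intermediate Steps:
P(O) = sqrt(26 + O) (P(O) = sqrt(O + 26) = sqrt(26 + O))
j = -2028 (j = 1014*(-2) = -2028)
sqrt(P(396) + j) = sqrt(sqrt(26 + 396) - 2028) = sqrt(sqrt(422) - 2028) = sqrt(-2028 + sqrt(422))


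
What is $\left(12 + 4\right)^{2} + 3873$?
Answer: $4129$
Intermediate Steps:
$\left(12 + 4\right)^{2} + 3873 = 16^{2} + 3873 = 256 + 3873 = 4129$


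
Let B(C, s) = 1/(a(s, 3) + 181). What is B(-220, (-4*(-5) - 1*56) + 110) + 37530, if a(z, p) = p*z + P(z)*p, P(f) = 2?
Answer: 15349771/409 ≈ 37530.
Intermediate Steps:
a(z, p) = 2*p + p*z (a(z, p) = p*z + 2*p = 2*p + p*z)
B(C, s) = 1/(187 + 3*s) (B(C, s) = 1/(3*(2 + s) + 181) = 1/((6 + 3*s) + 181) = 1/(187 + 3*s))
B(-220, (-4*(-5) - 1*56) + 110) + 37530 = 1/(187 + 3*((-4*(-5) - 1*56) + 110)) + 37530 = 1/(187 + 3*((20 - 56) + 110)) + 37530 = 1/(187 + 3*(-36 + 110)) + 37530 = 1/(187 + 3*74) + 37530 = 1/(187 + 222) + 37530 = 1/409 + 37530 = 15349771/409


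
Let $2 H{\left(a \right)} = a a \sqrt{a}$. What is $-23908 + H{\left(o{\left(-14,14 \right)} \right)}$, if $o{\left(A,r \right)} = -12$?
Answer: $-23908 + 144 i \sqrt{3} \approx -23908.0 + 249.42 i$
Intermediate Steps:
$H{\left(a \right)} = \frac{a^{\frac{5}{2}}}{2}$ ($H{\left(a \right)} = \frac{a a \sqrt{a}}{2} = \frac{a^{2} \sqrt{a}}{2} = \frac{a^{\frac{5}{2}}}{2}$)
$-23908 + H{\left(o{\left(-14,14 \right)} \right)} = -23908 + \frac{\left(-12\right)^{\frac{5}{2}}}{2} = -23908 + \frac{288 i \sqrt{3}}{2} = -23908 + 144 i \sqrt{3}$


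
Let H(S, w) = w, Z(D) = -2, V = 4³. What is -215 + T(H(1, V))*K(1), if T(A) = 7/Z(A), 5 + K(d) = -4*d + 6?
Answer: -409/2 ≈ -204.50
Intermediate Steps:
V = 64
K(d) = 1 - 4*d (K(d) = -5 + (-4*d + 6) = -5 + (6 - 4*d) = 1 - 4*d)
T(A) = -7/2 (T(A) = 7/(-2) = 7*(-½) = -7/2)
-215 + T(H(1, V))*K(1) = -215 - 7*(1 - 4*1)/2 = -215 - 7*(1 - 4)/2 = -215 - 7/2*(-3) = -215 + 21/2 = -409/2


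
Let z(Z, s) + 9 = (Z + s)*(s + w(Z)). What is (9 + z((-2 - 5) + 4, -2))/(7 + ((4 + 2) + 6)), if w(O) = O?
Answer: 25/19 ≈ 1.3158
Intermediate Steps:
z(Z, s) = -9 + (Z + s)² (z(Z, s) = -9 + (Z + s)*(s + Z) = -9 + (Z + s)*(Z + s) = -9 + (Z + s)²)
(9 + z((-2 - 5) + 4, -2))/(7 + ((4 + 2) + 6)) = (9 + (-9 + ((-2 - 5) + 4)² + (-2)² + 2*((-2 - 5) + 4)*(-2)))/(7 + ((4 + 2) + 6)) = (9 + (-9 + (-7 + 4)² + 4 + 2*(-7 + 4)*(-2)))/(7 + (6 + 6)) = (9 + (-9 + (-3)² + 4 + 2*(-3)*(-2)))/(7 + 12) = (9 + (-9 + 9 + 4 + 12))/19 = (9 + 16)/19 = (1/19)*25 = 25/19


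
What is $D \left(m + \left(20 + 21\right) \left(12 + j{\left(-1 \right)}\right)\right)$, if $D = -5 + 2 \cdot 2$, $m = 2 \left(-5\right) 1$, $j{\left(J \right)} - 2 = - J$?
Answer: $-605$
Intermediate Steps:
$j{\left(J \right)} = 2 - J$
$m = -10$ ($m = \left(-10\right) 1 = -10$)
$D = -1$ ($D = -5 + 4 = -1$)
$D \left(m + \left(20 + 21\right) \left(12 + j{\left(-1 \right)}\right)\right) = - (-10 + \left(20 + 21\right) \left(12 + \left(2 - -1\right)\right)) = - (-10 + 41 \left(12 + \left(2 + 1\right)\right)) = - (-10 + 41 \left(12 + 3\right)) = - (-10 + 41 \cdot 15) = - (-10 + 615) = \left(-1\right) 605 = -605$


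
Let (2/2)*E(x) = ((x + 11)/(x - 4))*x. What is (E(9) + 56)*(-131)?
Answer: -12052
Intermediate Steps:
E(x) = x*(11 + x)/(-4 + x) (E(x) = ((x + 11)/(x - 4))*x = ((11 + x)/(-4 + x))*x = x*(11 + x)/(-4 + x))
(E(9) + 56)*(-131) = (9*(11 + 9)/(-4 + 9) + 56)*(-131) = (9*20/5 + 56)*(-131) = (9*(1/5)*20 + 56)*(-131) = (36 + 56)*(-131) = 92*(-131) = -12052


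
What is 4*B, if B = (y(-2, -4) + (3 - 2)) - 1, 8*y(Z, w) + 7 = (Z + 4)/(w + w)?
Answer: -29/8 ≈ -3.6250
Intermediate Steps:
y(Z, w) = -7/8 + (4 + Z)/(16*w) (y(Z, w) = -7/8 + ((Z + 4)/(w + w))/8 = -7/8 + ((4 + Z)/((2*w)))/8 = -7/8 + ((4 + Z)*(1/(2*w)))/8 = -7/8 + ((4 + Z)/(2*w))/8 = -7/8 + (4 + Z)/(16*w))
B = -29/32 (B = ((1/16)*(4 - 2 - 14*(-4))/(-4) + (3 - 2)) - 1 = ((1/16)*(-1/4)*(4 - 2 + 56) + 1) - 1 = ((1/16)*(-1/4)*58 + 1) - 1 = (-29/32 + 1) - 1 = 3/32 - 1 = -29/32 ≈ -0.90625)
4*B = 4*(-29/32) = -29/8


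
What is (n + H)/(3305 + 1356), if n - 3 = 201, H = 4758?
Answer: 4962/4661 ≈ 1.0646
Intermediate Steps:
n = 204 (n = 3 + 201 = 204)
(n + H)/(3305 + 1356) = (204 + 4758)/(3305 + 1356) = 4962/4661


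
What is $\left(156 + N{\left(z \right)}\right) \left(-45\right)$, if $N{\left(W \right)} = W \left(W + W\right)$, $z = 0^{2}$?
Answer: $-7020$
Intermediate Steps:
$z = 0$
$N{\left(W \right)} = 2 W^{2}$ ($N{\left(W \right)} = W 2 W = 2 W^{2}$)
$\left(156 + N{\left(z \right)}\right) \left(-45\right) = \left(156 + 2 \cdot 0^{2}\right) \left(-45\right) = \left(156 + 2 \cdot 0\right) \left(-45\right) = \left(156 + 0\right) \left(-45\right) = 156 \left(-45\right) = -7020$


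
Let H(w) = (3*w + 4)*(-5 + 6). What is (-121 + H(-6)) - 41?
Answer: -176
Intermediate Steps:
H(w) = 4 + 3*w (H(w) = (4 + 3*w)*1 = 4 + 3*w)
(-121 + H(-6)) - 41 = (-121 + (4 + 3*(-6))) - 41 = (-121 + (4 - 18)) - 41 = (-121 - 14) - 41 = -135 - 41 = -176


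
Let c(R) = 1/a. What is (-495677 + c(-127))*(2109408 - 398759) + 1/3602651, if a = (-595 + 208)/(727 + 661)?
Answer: -1182213666618167074726/1394225937 ≈ -8.4794e+11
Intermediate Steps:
a = -387/1388 ≈ -0.27882
c(R) = -1388/387 (c(R) = 1/(-387/1388) = -1388/387)
(-495677 + c(-127))*(2109408 - 398759) + 1/3602651 = (-495677 - 1388/387)*(2109408 - 398759) + 1/3602651 = -191828387/387*1710649 + 1/3602651 = -328151038393163/387 + 1/3602651 = -1182213666618167074726/1394225937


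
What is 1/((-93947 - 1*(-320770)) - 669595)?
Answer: -1/442772 ≈ -2.2585e-6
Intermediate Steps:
1/((-93947 - 1*(-320770)) - 669595) = 1/((-93947 + 320770) - 669595) = 1/(226823 - 669595) = 1/(-442772) = -1/442772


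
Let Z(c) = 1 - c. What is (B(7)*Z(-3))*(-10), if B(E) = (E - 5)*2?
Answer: -160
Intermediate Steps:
B(E) = -10 + 2*E (B(E) = (-5 + E)*2 = -10 + 2*E)
(B(7)*Z(-3))*(-10) = ((-10 + 2*7)*(1 - 1*(-3)))*(-10) = ((-10 + 14)*(1 + 3))*(-10) = (4*4)*(-10) = 16*(-10) = -160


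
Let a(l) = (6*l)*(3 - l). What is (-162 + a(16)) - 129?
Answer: -1539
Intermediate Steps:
a(l) = 6*l*(3 - l)
(-162 + a(16)) - 129 = (-162 + 6*16*(3 - 1*16)) - 129 = (-162 + 6*16*(3 - 16)) - 129 = (-162 + 6*16*(-13)) - 129 = (-162 - 1248) - 129 = -1410 - 129 = -1539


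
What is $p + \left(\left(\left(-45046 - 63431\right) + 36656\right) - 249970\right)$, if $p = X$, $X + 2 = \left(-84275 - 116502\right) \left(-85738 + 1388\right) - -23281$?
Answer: $16935241438$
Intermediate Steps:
$X = 16935563229$ ($X = -2 - \left(-23281 - \left(-84275 - 116502\right) \left(-85738 + 1388\right)\right) = -2 + \left(\left(-200777\right) \left(-84350\right) + 23281\right) = -2 + \left(16935539950 + 23281\right) = -2 + 16935563231 = 16935563229$)
$p = 16935563229$
$p + \left(\left(\left(-45046 - 63431\right) + 36656\right) - 249970\right) = 16935563229 + \left(\left(\left(-45046 - 63431\right) + 36656\right) - 249970\right) = 16935563229 + \left(\left(-108477 + 36656\right) - 249970\right) = 16935563229 - 321791 = 16935241438$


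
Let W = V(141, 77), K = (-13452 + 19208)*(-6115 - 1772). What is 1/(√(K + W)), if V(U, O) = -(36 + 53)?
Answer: -I*√45397661/45397661 ≈ -0.00014842*I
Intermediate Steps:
K = -45397572 (K = 5756*(-7887) = -45397572)
V(U, O) = -89 (V(U, O) = -1*89 = -89)
W = -89
1/(√(K + W)) = 1/(√(-45397572 - 89)) = 1/(√(-45397661)) = 1/(I*√45397661) = -I*√45397661/45397661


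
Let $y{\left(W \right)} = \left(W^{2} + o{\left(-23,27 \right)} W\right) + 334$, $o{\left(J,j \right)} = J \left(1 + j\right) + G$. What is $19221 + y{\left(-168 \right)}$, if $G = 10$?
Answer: $154291$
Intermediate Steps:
$o{\left(J,j \right)} = 10 + J \left(1 + j\right)$ ($o{\left(J,j \right)} = J \left(1 + j\right) + 10 = 10 + J \left(1 + j\right)$)
$y{\left(W \right)} = 334 + W^{2} - 634 W$ ($y{\left(W \right)} = \left(W^{2} + \left(10 - 23 - 621\right) W\right) + 334 = \left(W^{2} - 634 W\right) + 334 = 334 + W^{2} - 634 W$)
$19221 + y{\left(-168 \right)} = 19221 + \left(334 + \left(-168\right)^{2} - -106512\right) = 19221 + \left(334 + 28224 + 106512\right) = 19221 + 135070 = 154291$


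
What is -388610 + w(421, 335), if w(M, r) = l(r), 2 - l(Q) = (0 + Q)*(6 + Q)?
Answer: -502843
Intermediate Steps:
l(Q) = 2 - Q*(6 + Q) (l(Q) = 2 - (0 + Q)*(6 + Q) = 2 - Q*(6 + Q))
w(M, r) = 2 - r**2 - 6*r
-388610 + w(421, 335) = -388610 + (2 - 1*335**2 - 6*335) = -388610 + (2 - 1*112225 - 2010) = -388610 + (2 - 112225 - 2010) = -388610 - 114233 = -502843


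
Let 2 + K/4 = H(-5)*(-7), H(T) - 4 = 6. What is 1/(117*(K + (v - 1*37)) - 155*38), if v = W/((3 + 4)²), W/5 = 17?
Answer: -49/2141890 ≈ -2.2877e-5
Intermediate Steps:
W = 85 (W = 5*17 = 85)
H(T) = 10 (H(T) = 4 + 6 = 10)
v = 85/49 (v = 85/((3 + 4)²) = 85/(7²) = 85/49 ≈ 1.7347)
K = -288 (K = -8 + 4*(10*(-7)) = -8 + 4*(-70) = -8 - 280 = -288)
1/(117*(K + (v - 1*37)) - 155*38) = 1/(117*(-288 + (85/49 - 1*37)) - 155*38) = 1/(117*(-288 + (85/49 - 37)) - 5890) = 1/(117*(-288 - 1728/49) - 5890) = 1/(117*(-15840/49) - 5890) = 1/(-1853280/49 - 5890) = 1/(-2141890/49) = -49/2141890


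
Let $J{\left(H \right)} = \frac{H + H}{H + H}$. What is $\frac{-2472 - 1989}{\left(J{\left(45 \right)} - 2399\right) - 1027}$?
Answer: $\frac{4461}{3425} \approx 1.3025$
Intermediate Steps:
$J{\left(H \right)} = 1$ ($J{\left(H \right)} = \frac{2 H}{2 H} = 2 H \frac{1}{2 H} = 1$)
$\frac{-2472 - 1989}{\left(J{\left(45 \right)} - 2399\right) - 1027} = \frac{-2472 - 1989}{\left(1 - 2399\right) - 1027} = - \frac{4461}{-2398 - 1027} = - \frac{4461}{-3425} = \left(-4461\right) \left(- \frac{1}{3425}\right) = \frac{4461}{3425}$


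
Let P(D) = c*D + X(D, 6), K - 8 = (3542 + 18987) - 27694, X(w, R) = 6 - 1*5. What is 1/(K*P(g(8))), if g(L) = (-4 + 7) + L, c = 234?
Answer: -1/13279275 ≈ -7.5305e-8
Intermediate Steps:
X(w, R) = 1 (X(w, R) = 6 - 5 = 1)
g(L) = 3 + L
K = -5157 (K = 8 + ((3542 + 18987) - 27694) = 8 + (22529 - 27694) = 8 - 5165 = -5157)
P(D) = 1 + 234*D (P(D) = 234*D + 1 = 1 + 234*D)
1/(K*P(g(8))) = 1/((-5157)*(1 + 234*(3 + 8))) = -1/(5157*(1 + 234*11)) = -1/(5157*(1 + 2574)) = -1/5157/2575 = -1/5157*1/2575 = -1/13279275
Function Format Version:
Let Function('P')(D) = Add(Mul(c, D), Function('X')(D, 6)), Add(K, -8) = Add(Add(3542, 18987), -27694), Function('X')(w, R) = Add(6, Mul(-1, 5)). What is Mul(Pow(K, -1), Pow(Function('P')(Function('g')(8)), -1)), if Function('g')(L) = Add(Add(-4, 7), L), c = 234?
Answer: Rational(-1, 13279275) ≈ -7.5305e-8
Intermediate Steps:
Function('X')(w, R) = 1 (Function('X')(w, R) = Add(6, -5) = 1)
Function('g')(L) = Add(3, L)
K = -5157 (K = Add(8, Add(Add(3542, 18987), -27694)) = Add(8, Add(22529, -27694)) = Add(8, -5165) = -5157)
Function('P')(D) = Add(1, Mul(234, D)) (Function('P')(D) = Add(Mul(234, D), 1) = Add(1, Mul(234, D)))
Mul(Pow(K, -1), Pow(Function('P')(Function('g')(8)), -1)) = Mul(Pow(-5157, -1), Pow(Add(1, Mul(234, Add(3, 8))), -1)) = Mul(Rational(-1, 5157), Pow(Add(1, Mul(234, 11)), -1)) = Mul(Rational(-1, 5157), Pow(Add(1, 2574), -1)) = Mul(Rational(-1, 5157), Pow(2575, -1)) = Mul(Rational(-1, 5157), Rational(1, 2575)) = Rational(-1, 13279275)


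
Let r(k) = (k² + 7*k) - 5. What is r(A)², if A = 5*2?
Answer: 27225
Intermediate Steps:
A = 10
r(k) = -5 + k² + 7*k
r(A)² = (-5 + 10² + 7*10)² = (-5 + 100 + 70)² = 165² = 27225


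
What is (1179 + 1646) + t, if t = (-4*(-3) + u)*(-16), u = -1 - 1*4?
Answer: 2713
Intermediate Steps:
u = -5 (u = -1 - 4 = -5)
t = -112 (t = (-4*(-3) - 5)*(-16) = (12 - 5)*(-16) = 7*(-16) = -112)
(1179 + 1646) + t = (1179 + 1646) - 112 = 2825 - 112 = 2713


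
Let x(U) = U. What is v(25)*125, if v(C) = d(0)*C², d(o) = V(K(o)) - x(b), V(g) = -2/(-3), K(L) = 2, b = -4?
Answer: 1093750/3 ≈ 3.6458e+5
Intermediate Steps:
V(g) = ⅔ (V(g) = -2*(-⅓) = ⅔)
d(o) = 14/3 (d(o) = ⅔ - 1*(-4) = ⅔ + 4 = 14/3)
v(C) = 14*C²/3
v(25)*125 = ((14/3)*25²)*125 = ((14/3)*625)*125 = (8750/3)*125 = 1093750/3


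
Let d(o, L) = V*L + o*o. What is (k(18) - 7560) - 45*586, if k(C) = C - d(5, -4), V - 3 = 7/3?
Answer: -101747/3 ≈ -33916.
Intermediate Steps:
V = 16/3 (V = 3 + 7/3 = 16/3 ≈ 5.3333)
d(o, L) = o**2 + 16*L/3 (d(o, L) = 16*L/3 + o*o = 16*L/3 + o**2 = o**2 + 16*L/3)
k(C) = -11/3 + C (k(C) = C - (5**2 + (16/3)*(-4)) = C - (25 - 64/3) = C - 1*11/3 = C - 11/3 = -11/3 + C)
(k(18) - 7560) - 45*586 = ((-11/3 + 18) - 7560) - 45*586 = (43/3 - 7560) - 26370 = -22637/3 - 26370 = -101747/3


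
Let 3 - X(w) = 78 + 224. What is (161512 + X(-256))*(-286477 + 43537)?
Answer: -39165086220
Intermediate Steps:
X(w) = -299 (X(w) = 3 - (78 + 224) = 3 - 1*302 = 3 - 302 = -299)
(161512 + X(-256))*(-286477 + 43537) = (161512 - 299)*(-286477 + 43537) = 161213*(-242940) = -39165086220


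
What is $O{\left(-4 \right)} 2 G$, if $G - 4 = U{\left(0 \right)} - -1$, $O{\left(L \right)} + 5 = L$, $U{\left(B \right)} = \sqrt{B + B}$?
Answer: $-90$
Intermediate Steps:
$U{\left(B \right)} = \sqrt{2} \sqrt{B}$ ($U{\left(B \right)} = \sqrt{2 B} = \sqrt{2} \sqrt{B}$)
$O{\left(L \right)} = -5 + L$
$G = 5$ ($G = 4 + \left(\sqrt{2} \sqrt{0} - -1\right) = 4 + \left(\sqrt{2} \cdot 0 + 1\right) = 4 + \left(0 + 1\right) = 4 + 1 = 5$)
$O{\left(-4 \right)} 2 G = \left(-5 - 4\right) 2 \cdot 5 = \left(-9\right) 2 \cdot 5 = \left(-18\right) 5 = -90$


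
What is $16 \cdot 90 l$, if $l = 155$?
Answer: $223200$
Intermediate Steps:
$16 \cdot 90 l = 16 \cdot 90 \cdot 155 = 1440 \cdot 155 = 223200$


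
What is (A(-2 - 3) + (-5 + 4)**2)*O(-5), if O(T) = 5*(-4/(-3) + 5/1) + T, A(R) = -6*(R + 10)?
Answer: -2320/3 ≈ -773.33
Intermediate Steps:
A(R) = -60 - 6*R (A(R) = -6*(10 + R) = -60 - 6*R)
O(T) = 95/3 + T (O(T) = 5*(-4*(-1/3) + 5*1) + T = 5*(4/3 + 5) + T = 5*(19/3) + T = 95/3 + T)
(A(-2 - 3) + (-5 + 4)**2)*O(-5) = ((-60 - 6*(-2 - 3)) + (-5 + 4)**2)*(95/3 - 5) = ((-60 - 6*(-5)) + (-1)**2)*(80/3) = ((-60 + 30) + 1)*(80/3) = (-30 + 1)*(80/3) = -29*80/3 = -2320/3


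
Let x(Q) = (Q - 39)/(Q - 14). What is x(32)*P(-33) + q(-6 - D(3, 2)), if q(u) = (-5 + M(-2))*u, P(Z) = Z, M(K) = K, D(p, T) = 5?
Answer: 539/6 ≈ 89.833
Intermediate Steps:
x(Q) = (-39 + Q)/(-14 + Q)
q(u) = -7*u (q(u) = (-5 - 2)*u = -7*u)
x(32)*P(-33) + q(-6 - D(3, 2)) = ((-39 + 32)/(-14 + 32))*(-33) - 7*(-6 - 1*5) = (-7/18)*(-33) - 7*(-6 - 5) = ((1/18)*(-7))*(-33) - 7*(-11) = -7/18*(-33) + 77 = 77/6 + 77 = 539/6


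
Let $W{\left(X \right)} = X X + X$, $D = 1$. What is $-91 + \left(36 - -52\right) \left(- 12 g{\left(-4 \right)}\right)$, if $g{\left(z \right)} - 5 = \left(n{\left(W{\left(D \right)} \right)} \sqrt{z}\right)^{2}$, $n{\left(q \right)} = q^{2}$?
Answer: $62213$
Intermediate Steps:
$W{\left(X \right)} = X + X^{2}$ ($W{\left(X \right)} = X^{2} + X = X + X^{2}$)
$g{\left(z \right)} = 5 + 16 z$ ($g{\left(z \right)} = 5 + \left(\left(1 \left(1 + 1\right)\right)^{2} \sqrt{z}\right)^{2} = 5 + \left(\left(1 \cdot 2\right)^{2} \sqrt{z}\right)^{2} = 5 + \left(2^{2} \sqrt{z}\right)^{2} = 5 + \left(4 \sqrt{z}\right)^{2} = 5 + 16 z$)
$-91 + \left(36 - -52\right) \left(- 12 g{\left(-4 \right)}\right) = -91 + \left(36 - -52\right) \left(- 12 \left(5 + 16 \left(-4\right)\right)\right) = -91 + \left(36 + 52\right) \left(- 12 \left(5 - 64\right)\right) = -91 + 88 \left(\left(-12\right) \left(-59\right)\right) = -91 + 88 \cdot 708 = -91 + 62304 = 62213$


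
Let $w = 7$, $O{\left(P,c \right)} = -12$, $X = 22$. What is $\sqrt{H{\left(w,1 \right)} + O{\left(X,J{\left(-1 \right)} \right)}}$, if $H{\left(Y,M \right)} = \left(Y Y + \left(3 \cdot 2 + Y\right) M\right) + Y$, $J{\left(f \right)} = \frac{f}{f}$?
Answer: $\sqrt{57} \approx 7.5498$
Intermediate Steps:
$J{\left(f \right)} = 1$
$H{\left(Y,M \right)} = Y + Y^{2} + M \left(6 + Y\right)$ ($H{\left(Y,M \right)} = \left(Y^{2} + \left(6 + Y\right) M\right) + Y = \left(Y^{2} + M \left(6 + Y\right)\right) + Y = Y + Y^{2} + M \left(6 + Y\right)$)
$\sqrt{H{\left(w,1 \right)} + O{\left(X,J{\left(-1 \right)} \right)}} = \sqrt{\left(7 + 7^{2} + 6 \cdot 1 + 1 \cdot 7\right) - 12} = \sqrt{\left(7 + 49 + 6 + 7\right) - 12} = \sqrt{69 - 12} = \sqrt{57}$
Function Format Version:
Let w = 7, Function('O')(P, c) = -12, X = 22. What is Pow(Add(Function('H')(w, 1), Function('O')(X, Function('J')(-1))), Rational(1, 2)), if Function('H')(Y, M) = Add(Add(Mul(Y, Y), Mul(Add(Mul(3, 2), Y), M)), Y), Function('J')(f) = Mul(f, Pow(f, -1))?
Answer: Pow(57, Rational(1, 2)) ≈ 7.5498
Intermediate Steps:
Function('J')(f) = 1
Function('H')(Y, M) = Add(Y, Pow(Y, 2), Mul(M, Add(6, Y))) (Function('H')(Y, M) = Add(Add(Pow(Y, 2), Mul(Add(6, Y), M)), Y) = Add(Add(Pow(Y, 2), Mul(M, Add(6, Y))), Y) = Add(Y, Pow(Y, 2), Mul(M, Add(6, Y))))
Pow(Add(Function('H')(w, 1), Function('O')(X, Function('J')(-1))), Rational(1, 2)) = Pow(Add(Add(7, Pow(7, 2), Mul(6, 1), Mul(1, 7)), -12), Rational(1, 2)) = Pow(Add(Add(7, 49, 6, 7), -12), Rational(1, 2)) = Pow(Add(69, -12), Rational(1, 2)) = Pow(57, Rational(1, 2))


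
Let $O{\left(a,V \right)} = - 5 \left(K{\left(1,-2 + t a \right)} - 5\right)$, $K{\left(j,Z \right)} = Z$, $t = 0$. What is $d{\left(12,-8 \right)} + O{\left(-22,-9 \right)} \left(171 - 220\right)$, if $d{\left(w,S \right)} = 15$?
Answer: $-1700$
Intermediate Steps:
$O{\left(a,V \right)} = 35$ ($O{\left(a,V \right)} = - 5 \left(\left(-2 + 0 a\right) - 5\right) = - 5 \left(\left(-2 + 0\right) - 5\right) = - 5 \left(-2 - 5\right) = \left(-5\right) \left(-7\right) = 35$)
$d{\left(12,-8 \right)} + O{\left(-22,-9 \right)} \left(171 - 220\right) = 15 + 35 \left(171 - 220\right) = 15 + 35 \left(-49\right) = 15 - 1715 = -1700$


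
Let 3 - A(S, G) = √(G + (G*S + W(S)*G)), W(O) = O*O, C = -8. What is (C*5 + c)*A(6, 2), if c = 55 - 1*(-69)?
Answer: 252 - 84*√86 ≈ -526.98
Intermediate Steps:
W(O) = O²
A(S, G) = 3 - √(G + G*S + G*S²) (A(S, G) = 3 - √(G + (G*S + S²*G)) = 3 - √(G + (G*S + G*S²)) = 3 - √(G + G*S + G*S²))
c = 124 (c = 55 + 69 = 124)
(C*5 + c)*A(6, 2) = (-8*5 + 124)*(3 - √(2*(1 + 6 + 6²))) = (-40 + 124)*(3 - √(2*(1 + 6 + 36))) = 84*(3 - √(2*43)) = 84*(3 - √86) = 252 - 84*√86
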